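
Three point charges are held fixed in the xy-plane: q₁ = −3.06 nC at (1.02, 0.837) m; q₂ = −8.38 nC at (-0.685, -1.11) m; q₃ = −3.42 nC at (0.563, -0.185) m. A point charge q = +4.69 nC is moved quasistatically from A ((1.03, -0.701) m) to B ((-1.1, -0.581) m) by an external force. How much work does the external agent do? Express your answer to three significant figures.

For quasistatic motion the external work equals the change in potential energy: W_ext = qΔV = q(V_B − V_A).
At A: distances to the source charges are 1.54 m, 1.76 m, 0.696 m; V_A = Σ kqᵢ/rᵢ = -105 V.
At B: distances to the source charges are 2.55 m, 0.672 m, 1.71 m; V_B = Σ kqᵢ/rᵢ = -141 V.
ΔV = V_B − V_A = -36.0 V.
W_ext = qΔV = (4.69×10⁻⁹ C)(-36.0 V) = -1.69×10⁻⁷ J.

-1.69×10⁻⁷ J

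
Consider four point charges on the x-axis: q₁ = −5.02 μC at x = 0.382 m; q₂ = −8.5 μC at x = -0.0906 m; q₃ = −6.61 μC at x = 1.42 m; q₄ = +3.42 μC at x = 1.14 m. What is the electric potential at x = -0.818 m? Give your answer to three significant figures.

-1.54×10⁵ V

The total potential is the scalar sum of each charge's contribution, V = Σ kqᵢ/rᵢ.
Distances from the field point to each charge: r₁ = 1.20 m, r₂ = 0.727 m, r₃ = 2.24 m, r₄ = 1.96 m.
V = k[(-5.02×10⁻⁶)/(1.20) + (-8.50×10⁻⁶)/(0.727) + (-6.61×10⁻⁶)/(2.24) + (3.42×10⁻⁶)/(1.96)] = -1.54×10⁵ V.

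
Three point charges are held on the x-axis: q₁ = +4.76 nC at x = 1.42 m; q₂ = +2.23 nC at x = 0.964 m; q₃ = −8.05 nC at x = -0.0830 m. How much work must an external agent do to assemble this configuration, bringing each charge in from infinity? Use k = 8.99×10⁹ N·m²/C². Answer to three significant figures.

The work to assemble the configuration equals its total potential energy, U = Σ kqᵢqⱼ/rᵢⱼ over all pairs.
Pair separations: r₁₂ = 0.456 m, r₁₃ = 1.50 m, r₂₃ = 1.05 m.
U = (2.09×10⁻⁷) + (-2.29×10⁻⁷) + (-1.54×10⁻⁷) = -1.74×10⁻⁷ J.

-1.74×10⁻⁷ J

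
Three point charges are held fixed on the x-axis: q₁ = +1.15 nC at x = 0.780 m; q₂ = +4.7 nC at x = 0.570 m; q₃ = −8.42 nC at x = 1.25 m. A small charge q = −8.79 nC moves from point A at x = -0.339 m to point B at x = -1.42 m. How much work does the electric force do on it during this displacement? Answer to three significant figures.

-9.23×10⁻⁸ J

The work done by the electric force is W_field = −ΔU = −q(V_B − V_A) = q(V_A − V_B).
At A: distances to the source charges are 1.12 m, 0.909 m, 1.59 m; V_A = Σ kqᵢ/rᵢ = 8.08 V.
At B: distances to the source charges are 2.20 m, 1.99 m, 2.67 m; V_B = Σ kqᵢ/rᵢ = -2.42 V.
ΔV = V_B − V_A = -10.5 V.
W_field = −qΔV = −(-8.79×10⁻⁹ C)(-10.5 V) = -9.23×10⁻⁸ J.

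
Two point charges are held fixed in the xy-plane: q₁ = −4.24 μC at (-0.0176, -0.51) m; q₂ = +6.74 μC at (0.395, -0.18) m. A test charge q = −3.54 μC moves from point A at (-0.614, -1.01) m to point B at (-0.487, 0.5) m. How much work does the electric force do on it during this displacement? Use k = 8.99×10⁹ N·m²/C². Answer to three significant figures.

0.0807 J

The work done by the electric force is W_field = −ΔU = −q(V_B − V_A) = q(V_A − V_B).
At A: distances to the source charges are 0.778 m, 1.31 m; V_A = Σ kqᵢ/rᵢ = -2600 V.
At B: distances to the source charges are 1.11 m, 1.11 m; V_B = Σ kqᵢ/rᵢ = 2.02×10⁴ V.
ΔV = V_B − V_A = 2.28×10⁴ V.
W_field = −qΔV = −(-3.54×10⁻⁶ C)(2.28×10⁴ V) = 0.0807 J.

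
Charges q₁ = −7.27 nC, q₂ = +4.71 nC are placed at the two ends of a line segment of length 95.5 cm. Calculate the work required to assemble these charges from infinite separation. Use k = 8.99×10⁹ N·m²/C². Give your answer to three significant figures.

-3.22×10⁻⁷ J

The assembly work is the sum of pairwise potential energies, U = Σ_{i<j} kqᵢqⱼ/rᵢⱼ.
The separation is r = 0.955 m.
U = (-3.22×10⁻⁷) = -3.22×10⁻⁷ J.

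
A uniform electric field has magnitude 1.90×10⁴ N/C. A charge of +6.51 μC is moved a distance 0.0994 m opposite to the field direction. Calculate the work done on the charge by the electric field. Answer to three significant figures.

The potential change for a displacement 0.0994 m opposite to the field direction is ΔV = +Ed = 1890 V.
W_field = −qΔV = -0.0123 J.

-0.0123 J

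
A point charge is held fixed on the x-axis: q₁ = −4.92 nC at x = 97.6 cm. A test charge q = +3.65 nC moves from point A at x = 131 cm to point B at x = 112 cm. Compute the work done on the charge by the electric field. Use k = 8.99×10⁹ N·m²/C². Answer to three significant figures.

The work done by the electric force is W_field = −ΔU = −q(V_B − V_A) = q(V_A − V_B).
At A: distance to the source charge is 0.334 m; V_A = kq₁/r = -132 V.
At B: distance to the source charge is 0.144 m; V_B = kq₁/r = -307 V.
ΔV = V_B − V_A = -175 V.
W_field = −qΔV = −(3.65×10⁻⁹ C)(-175 V) = 6.38×10⁻⁷ J.

6.38×10⁻⁷ J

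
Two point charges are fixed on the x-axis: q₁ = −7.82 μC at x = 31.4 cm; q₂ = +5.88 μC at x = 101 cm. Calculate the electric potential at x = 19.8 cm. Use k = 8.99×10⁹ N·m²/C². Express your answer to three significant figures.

Electric potential is a scalar, so the contributions from each charge add algebraically: V = Σ kqᵢ/rᵢ.
Distances from the field point to each charge: r₁ = 0.116 m, r₂ = 0.812 m.
V = k[(-7.82×10⁻⁶)/(0.116) + (5.88×10⁻⁶)/(0.812)] = -5.41×10⁵ V.

-5.41×10⁵ V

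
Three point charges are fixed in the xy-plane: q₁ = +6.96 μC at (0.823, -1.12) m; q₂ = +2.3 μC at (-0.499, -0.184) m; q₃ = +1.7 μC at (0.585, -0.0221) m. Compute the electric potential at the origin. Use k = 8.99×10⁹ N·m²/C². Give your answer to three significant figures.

1.10×10⁵ V

The total potential is the scalar sum of each charge's contribution, V = Σ kqᵢ/rᵢ.
Distances from the field point to each charge: r₁ = 1.39 m, r₂ = 0.532 m, r₃ = 0.585 m.
V = k[(6.96×10⁻⁶)/(1.39) + (2.30×10⁻⁶)/(0.532) + (1.70×10⁻⁶)/(0.585)] = 1.10×10⁵ V.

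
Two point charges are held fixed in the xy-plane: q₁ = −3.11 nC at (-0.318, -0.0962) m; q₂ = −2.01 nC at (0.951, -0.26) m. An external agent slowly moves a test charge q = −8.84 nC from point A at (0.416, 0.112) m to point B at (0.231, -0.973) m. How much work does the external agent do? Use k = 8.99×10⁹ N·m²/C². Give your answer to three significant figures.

For quasistatic motion the external work equals the change in potential energy: W_ext = qΔV = q(V_B − V_A).
At A: distances to the source charges are 0.763 m, 0.652 m; V_A = Σ kqᵢ/rᵢ = -64.4 V.
At B: distances to the source charges are 1.03 m, 1.01 m; V_B = Σ kqᵢ/rᵢ = -44.9 V.
ΔV = V_B − V_A = 19.5 V.
W_ext = qΔV = (-8.84×10⁻⁹ C)(19.5 V) = -1.73×10⁻⁷ J.

-1.73×10⁻⁷ J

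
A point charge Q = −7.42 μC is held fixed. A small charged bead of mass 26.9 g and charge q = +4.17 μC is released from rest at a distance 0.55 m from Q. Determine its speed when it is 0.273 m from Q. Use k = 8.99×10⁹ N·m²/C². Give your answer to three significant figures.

Only the electrostatic force acts, so mechanical energy is conserved: ½mv² = U₁ − U₂ = kQq(1/r₁ − 1/r₂).
U₁ − U₂ = (8.99×10⁹ N·m²/C²)(-7.42×10⁻⁶ C)(4.17×10⁻⁶ C)(1/0.550 − 1/0.273) = 0.513 J.
v = √(2·0.513/0.0269) = 6.18 m/s.

6.18 m/s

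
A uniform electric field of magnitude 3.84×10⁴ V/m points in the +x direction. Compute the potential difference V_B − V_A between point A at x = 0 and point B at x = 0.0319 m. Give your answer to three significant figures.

-1220 V

In a uniform field, potential decreases in the direction of E: V_B − V_A = −E·Δx.
V_B − V_A = −(3.84×10⁴ V/m)(0.0319 m) = -1220 V.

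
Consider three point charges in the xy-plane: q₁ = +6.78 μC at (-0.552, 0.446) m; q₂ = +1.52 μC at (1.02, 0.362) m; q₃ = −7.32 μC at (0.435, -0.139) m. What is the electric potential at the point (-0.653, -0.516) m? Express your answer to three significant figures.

Electric potential is a scalar, so the contributions from each charge add algebraically: V = Σ kqᵢ/rᵢ.
Distances from the field point to each charge: r₁ = 0.967 m, r₂ = 1.89 m, r₃ = 1.15 m.
V = k[(6.78×10⁻⁶)/(0.967) + (1.52×10⁻⁶)/(1.89) + (-7.32×10⁻⁶)/(1.15)] = 1.31×10⁴ V.

1.31×10⁴ V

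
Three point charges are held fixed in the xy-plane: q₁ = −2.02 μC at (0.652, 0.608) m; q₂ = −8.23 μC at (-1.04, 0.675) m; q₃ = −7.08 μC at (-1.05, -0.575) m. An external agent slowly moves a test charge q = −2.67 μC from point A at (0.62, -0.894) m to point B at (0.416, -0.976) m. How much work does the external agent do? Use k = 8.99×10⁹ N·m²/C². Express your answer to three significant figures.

0.0131 J

For quasistatic motion the external work equals the change in potential energy: W_ext = qΔV = q(V_B − V_A).
At A: distances to the source charges are 1.50 m, 2.28 m, 1.70 m; V_A = Σ kqᵢ/rᵢ = -8.19×10⁴ V.
At B: distances to the source charges are 1.60 m, 2.20 m, 1.52 m; V_B = Σ kqᵢ/rᵢ = -8.68×10⁴ V.
ΔV = V_B − V_A = -4910 V.
W_ext = qΔV = (-2.67×10⁻⁶ C)(-4910 V) = 0.0131 J.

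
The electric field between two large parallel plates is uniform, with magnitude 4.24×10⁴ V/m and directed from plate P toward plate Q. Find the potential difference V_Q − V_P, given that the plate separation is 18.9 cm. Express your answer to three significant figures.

-8010 V

In a uniform field, potential decreases in the direction of E: ΔV = −E·d for a displacement d parallel to E.
Going from P to Q is a displacement of 18.9 cm along the field, so V_Q − V_P = −Ed = -8010 V.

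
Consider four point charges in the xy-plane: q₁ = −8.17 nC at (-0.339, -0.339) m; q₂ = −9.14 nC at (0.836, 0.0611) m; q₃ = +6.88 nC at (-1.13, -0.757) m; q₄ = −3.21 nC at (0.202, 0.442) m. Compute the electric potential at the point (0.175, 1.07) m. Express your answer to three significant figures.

The total potential is the scalar sum of each charge's contribution, V = Σ kqᵢ/rᵢ.
Distances from the field point to each charge: r₁ = 1.50 m, r₂ = 1.21 m, r₃ = 2.25 m, r₄ = 0.629 m.
V = k[(-8.17×10⁻⁹)/(1.50) + (-9.14×10⁻⁹)/(1.21) + (6.88×10⁻⁹)/(2.25) + (-3.21×10⁻⁹)/(0.629)] = -135 V.

-135 V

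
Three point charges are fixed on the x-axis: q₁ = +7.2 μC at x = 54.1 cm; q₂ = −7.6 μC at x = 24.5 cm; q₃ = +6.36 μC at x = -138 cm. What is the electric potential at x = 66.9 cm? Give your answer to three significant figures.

3.72×10⁵ V

The total potential is the scalar sum of each charge's contribution, V = Σ kqᵢ/rᵢ.
Distances from the field point to each charge: r₁ = 0.128 m, r₂ = 0.424 m, r₃ = 2.05 m.
V = k[(7.20×10⁻⁶)/(0.128) + (-7.60×10⁻⁶)/(0.424) + (6.36×10⁻⁶)/(2.05)] = 3.72×10⁵ V.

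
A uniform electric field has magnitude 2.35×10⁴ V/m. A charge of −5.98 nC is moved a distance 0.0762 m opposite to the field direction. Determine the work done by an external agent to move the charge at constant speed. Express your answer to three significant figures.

-1.07×10⁻⁵ J

The potential change for a displacement 0.0762 m opposite to the field direction is ΔV = +Ed = 1790 V.
W_ext = qΔV = -1.07×10⁻⁵ J.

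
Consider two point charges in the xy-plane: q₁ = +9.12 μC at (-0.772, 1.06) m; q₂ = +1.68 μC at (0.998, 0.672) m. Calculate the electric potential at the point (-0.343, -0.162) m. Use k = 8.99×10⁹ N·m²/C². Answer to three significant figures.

The total potential is the scalar sum of each charge's contribution, V = Σ kqᵢ/rᵢ.
Distances from the field point to each charge: r₁ = 1.30 m, r₂ = 1.58 m.
V = k[(9.12×10⁻⁶)/(1.30) + (1.68×10⁻⁶)/(1.58)] = 7.29×10⁴ V.

7.29×10⁴ V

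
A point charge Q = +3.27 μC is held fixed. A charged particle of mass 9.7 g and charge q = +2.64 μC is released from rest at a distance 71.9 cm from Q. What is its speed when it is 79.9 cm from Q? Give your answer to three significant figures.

1.49 m/s

Only the electrostatic force acts, so mechanical energy is conserved: ½mv² = U₁ − U₂ = kQq(1/r₁ − 1/r₂).
U₁ − U₂ = (8.99×10⁹ N·m²/C²)(3.27×10⁻⁶ C)(2.64×10⁻⁶ C)(1/0.719 − 1/0.799) = 0.0108 J.
v = √(2·0.0108/9.70×10⁻³) = 1.49 m/s.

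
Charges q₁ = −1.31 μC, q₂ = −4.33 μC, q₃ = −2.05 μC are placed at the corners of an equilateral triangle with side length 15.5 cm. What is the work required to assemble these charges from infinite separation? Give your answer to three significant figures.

1.00 J

The work to assemble the configuration equals its total potential energy, U = Σ kqᵢqⱼ/rᵢⱼ over all pairs.
All three pair separations equal the side length, 0.155 m.
U = (0.329) + (0.156) + (0.515) = 1.00 J.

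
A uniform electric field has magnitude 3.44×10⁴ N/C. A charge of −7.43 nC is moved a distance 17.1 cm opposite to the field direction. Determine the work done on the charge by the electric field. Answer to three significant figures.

4.37×10⁻⁵ J

The potential change for a displacement 17.1 cm opposite to the field direction is ΔV = +Ed = 5880 V.
W_field = −qΔV = 4.37×10⁻⁵ J.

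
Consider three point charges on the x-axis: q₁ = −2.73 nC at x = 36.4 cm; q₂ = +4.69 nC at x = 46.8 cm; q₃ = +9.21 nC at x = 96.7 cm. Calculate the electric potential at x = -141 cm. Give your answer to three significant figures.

43.4 V

Electric potential is a scalar, so the contributions from each charge add algebraically: V = Σ kqᵢ/rᵢ.
Distances from the field point to each charge: r₁ = 1.77 m, r₂ = 1.88 m, r₃ = 2.38 m.
V = k[(-2.73×10⁻⁹)/(1.77) + (4.69×10⁻⁹)/(1.88) + (9.21×10⁻⁹)/(2.38)] = 43.4 V.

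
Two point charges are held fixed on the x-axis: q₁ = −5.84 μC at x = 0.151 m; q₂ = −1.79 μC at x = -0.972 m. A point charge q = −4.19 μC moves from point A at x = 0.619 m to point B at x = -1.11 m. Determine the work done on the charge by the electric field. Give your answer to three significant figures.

The work done by the electric force is W_field = −ΔU = −q(V_B − V_A) = q(V_A − V_B).
At A: distances to the source charges are 0.468 m, 1.59 m; V_A = Σ kqᵢ/rᵢ = -1.22×10⁵ V.
At B: distances to the source charges are 1.26 m, 0.138 m; V_B = Σ kqᵢ/rᵢ = -1.58×10⁵ V.
ΔV = V_B − V_A = -3.59×10⁴ V.
W_field = −qΔV = −(-4.19×10⁻⁶ C)(-3.59×10⁴ V) = -0.151 J.

-0.151 J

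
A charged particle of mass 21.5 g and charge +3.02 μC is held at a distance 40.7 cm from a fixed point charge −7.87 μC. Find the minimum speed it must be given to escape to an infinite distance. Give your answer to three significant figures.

To just escape, total mechanical energy must reach zero at infinity: ½mv²_min + U = 0, so ½mv²_min = −U = |kQq|/r.
|U| = |kQq|/r = (8.99×10⁹ N·m²/C²)(7.87×10⁻⁶)(3.02×10⁻⁶)/(0.407) = 0.525 J.
v_min = √(2|U|/m) = √(2·0.525/0.0215) = 6.99 m/s.

6.99 m/s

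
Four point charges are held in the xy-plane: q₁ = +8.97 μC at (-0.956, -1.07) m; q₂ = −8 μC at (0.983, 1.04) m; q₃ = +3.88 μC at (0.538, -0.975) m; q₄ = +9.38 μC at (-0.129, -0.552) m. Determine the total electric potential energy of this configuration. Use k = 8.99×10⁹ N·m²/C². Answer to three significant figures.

The assembly work is the sum of pairwise potential energies, U = Σ_{i<j} kqᵢqⱼ/rᵢⱼ.
Pair separations: r₁₂ = 2.87 m, r₁₃ = 1.50 m, r₁₄ = 0.976 m, r₂₃ = 2.06 m, r₂₄ = 1.94 m, r₃₄ = 0.790 m.
Summing all 6 pair terms gives U = 0.691 J.

0.691 J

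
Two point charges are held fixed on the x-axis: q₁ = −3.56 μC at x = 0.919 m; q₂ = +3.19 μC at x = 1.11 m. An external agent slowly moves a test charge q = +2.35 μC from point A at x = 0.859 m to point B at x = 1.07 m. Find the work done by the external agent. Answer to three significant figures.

2.17 J

For quasistatic motion the external work equals the change in potential energy: W_ext = qΔV = q(V_B − V_A).
At A: distances to the source charges are 0.0600 m, 0.251 m; V_A = Σ kqᵢ/rᵢ = -4.19×10⁵ V.
At B: distances to the source charges are 0.151 m, 0.0400 m; V_B = Σ kqᵢ/rᵢ = 5.05×10⁵ V.
ΔV = V_B − V_A = 9.24×10⁵ V.
W_ext = qΔV = (2.35×10⁻⁶ C)(9.24×10⁵ V) = 2.17 J.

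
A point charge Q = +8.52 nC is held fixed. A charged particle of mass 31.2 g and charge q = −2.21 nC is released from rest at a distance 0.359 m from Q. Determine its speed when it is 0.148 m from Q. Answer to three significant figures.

6.56×10⁻³ m/s

Only the electrostatic force acts, so mechanical energy is conserved: ½mv² = U₁ − U₂ = kQq(1/r₁ − 1/r₂).
U₁ − U₂ = (8.99×10⁹ N·m²/C²)(8.52×10⁻⁹ C)(-2.21×10⁻⁹ C)(1/0.359 − 1/0.148) = 6.72×10⁻⁷ J.
v = √(2·6.72×10⁻⁷/0.0312) = 6.56×10⁻³ m/s.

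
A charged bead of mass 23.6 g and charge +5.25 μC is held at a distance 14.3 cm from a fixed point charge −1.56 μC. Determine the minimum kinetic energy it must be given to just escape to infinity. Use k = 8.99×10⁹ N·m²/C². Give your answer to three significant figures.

To just escape, total mechanical energy must reach zero at infinity: ½mv²_min + U = 0, so ½mv²_min = −U = |kQq|/r.
|U| = |kQq|/r = (8.99×10⁹ N·m²/C²)(1.56×10⁻⁶)(5.25×10⁻⁶)/(0.143) = 0.515 J.

0.515 J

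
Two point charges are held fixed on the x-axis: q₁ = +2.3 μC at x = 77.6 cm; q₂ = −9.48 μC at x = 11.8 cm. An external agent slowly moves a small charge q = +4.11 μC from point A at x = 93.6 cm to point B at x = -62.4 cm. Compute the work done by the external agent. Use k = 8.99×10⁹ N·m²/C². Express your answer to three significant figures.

For quasistatic motion the external work equals the change in potential energy: W_ext = qΔV = q(V_B − V_A).
At A: distances to the source charges are 0.160 m, 0.818 m; V_A = Σ kqᵢ/rᵢ = 2.50×10⁴ V.
At B: distances to the source charges are 1.40 m, 0.742 m; V_B = Σ kqᵢ/rᵢ = -1.00×10⁵ V.
ΔV = V_B − V_A = -1.25×10⁵ V.
W_ext = qΔV = (4.11×10⁻⁶ C)(-1.25×10⁵ V) = -0.514 J.

-0.514 J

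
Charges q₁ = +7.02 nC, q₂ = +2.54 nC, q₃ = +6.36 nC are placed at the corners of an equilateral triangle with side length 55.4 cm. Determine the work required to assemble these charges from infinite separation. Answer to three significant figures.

The work to assemble the configuration equals its total potential energy, U = Σ kqᵢqⱼ/rᵢⱼ over all pairs.
All three pair separations equal the side length, 0.554 m.
U = (2.89×10⁻⁷) + (7.25×10⁻⁷) + (2.62×10⁻⁷) = 1.28×10⁻⁶ J.

1.28×10⁻⁶ J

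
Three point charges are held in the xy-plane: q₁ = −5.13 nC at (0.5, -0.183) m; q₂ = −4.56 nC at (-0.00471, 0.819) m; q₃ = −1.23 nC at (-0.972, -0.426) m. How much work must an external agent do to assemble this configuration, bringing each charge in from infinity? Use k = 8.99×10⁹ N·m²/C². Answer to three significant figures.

The assembly work is the sum of pairwise potential energies, U = Σ_{i<j} kqᵢqⱼ/rᵢⱼ.
Pair separations: r₁₂ = 1.12 m, r₁₃ = 1.49 m, r₂₃ = 1.58 m.
U = (1.87×10⁻⁷) + (3.80×10⁻⁸) + (3.20×10⁻⁸) = 2.57×10⁻⁷ J.

2.57×10⁻⁷ J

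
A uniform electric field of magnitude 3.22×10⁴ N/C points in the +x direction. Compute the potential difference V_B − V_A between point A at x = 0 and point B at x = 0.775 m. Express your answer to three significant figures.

-2.50×10⁴ V

In a uniform field, potential decreases in the direction of E: V_B − V_A = −E·Δx.
V_B − V_A = −(3.22×10⁴ V/m)(0.775 m) = -2.50×10⁴ V.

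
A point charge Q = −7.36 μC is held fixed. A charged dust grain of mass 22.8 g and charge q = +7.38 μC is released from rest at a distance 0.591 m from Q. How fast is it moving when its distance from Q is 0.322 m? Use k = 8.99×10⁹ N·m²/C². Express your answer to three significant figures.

7.78 m/s

Only the electrostatic force acts, so mechanical energy is conserved: ½mv² = U₁ − U₂ = kQq(1/r₁ − 1/r₂).
U₁ − U₂ = (8.99×10⁹ N·m²/C²)(-7.36×10⁻⁶ C)(7.38×10⁻⁶ C)(1/0.591 − 1/0.322) = 0.690 J.
v = √(2·0.690/0.0228) = 7.78 m/s.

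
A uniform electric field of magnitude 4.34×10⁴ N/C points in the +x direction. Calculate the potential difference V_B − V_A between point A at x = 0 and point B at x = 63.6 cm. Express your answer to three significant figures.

In a uniform field, potential decreases in the direction of E: V_B − V_A = −E·Δx.
V_B − V_A = −(4.34×10⁴ V/m)(0.636 m) = -2.76×10⁴ V.

-2.76×10⁴ V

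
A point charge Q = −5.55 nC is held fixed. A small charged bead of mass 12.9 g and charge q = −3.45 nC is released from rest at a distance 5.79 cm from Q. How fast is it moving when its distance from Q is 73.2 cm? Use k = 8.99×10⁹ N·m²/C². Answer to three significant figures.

Only the electrostatic force acts, so mechanical energy is conserved: ½mv² = U₁ − U₂ = kQq(1/r₁ − 1/r₂).
U₁ − U₂ = (8.99×10⁹ N·m²/C²)(-5.55×10⁻⁹ C)(-3.45×10⁻⁹ C)(1/0.0579 − 1/0.732) = 2.74×10⁻⁶ J.
v = √(2·2.74×10⁻⁶/0.0129) = 0.0206 m/s.

0.0206 m/s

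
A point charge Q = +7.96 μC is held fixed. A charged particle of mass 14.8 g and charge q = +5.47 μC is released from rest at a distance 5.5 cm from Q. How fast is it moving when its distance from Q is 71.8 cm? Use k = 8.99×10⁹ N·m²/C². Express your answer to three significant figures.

Only the electrostatic force acts, so mechanical energy is conserved: ½mv² = U₁ − U₂ = kQq(1/r₁ − 1/r₂).
U₁ − U₂ = (8.99×10⁹ N·m²/C²)(7.96×10⁻⁶ C)(5.47×10⁻⁶ C)(1/0.0550 − 1/0.718) = 6.57 J.
v = √(2·6.57/0.0148) = 29.8 m/s.

29.8 m/s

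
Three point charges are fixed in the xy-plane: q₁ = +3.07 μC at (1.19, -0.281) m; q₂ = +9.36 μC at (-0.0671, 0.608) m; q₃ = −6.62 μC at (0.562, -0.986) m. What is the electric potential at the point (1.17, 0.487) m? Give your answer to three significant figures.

6.63×10⁴ V

The total potential is the scalar sum of each charge's contribution, V = Σ kqᵢ/rᵢ.
Distances from the field point to each charge: r₁ = 0.768 m, r₂ = 1.24 m, r₃ = 1.59 m.
V = k[(3.07×10⁻⁶)/(0.768) + (9.36×10⁻⁶)/(1.24) + (-6.62×10⁻⁶)/(1.59)] = 6.63×10⁴ V.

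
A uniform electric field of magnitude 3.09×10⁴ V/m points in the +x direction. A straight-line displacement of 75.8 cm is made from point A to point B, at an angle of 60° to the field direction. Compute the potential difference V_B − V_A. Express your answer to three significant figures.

Only the component of displacement along E changes the potential: ΔV = −E·d·cosθ.
ΔV = −(3.09×10⁴ V/m)(0.758 m)cos60° = -1.17×10⁴ V.

-1.17×10⁴ V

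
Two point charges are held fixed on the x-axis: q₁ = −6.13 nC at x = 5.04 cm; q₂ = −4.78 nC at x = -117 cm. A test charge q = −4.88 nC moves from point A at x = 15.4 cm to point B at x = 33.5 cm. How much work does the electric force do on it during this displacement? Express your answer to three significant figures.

1.67×10⁻⁶ J

The work done by the electric force is W_field = −ΔU = −q(V_B − V_A) = q(V_A − V_B).
At A: distances to the source charges are 0.104 m, 1.32 m; V_A = Σ kqᵢ/rᵢ = -564 V.
At B: distances to the source charges are 0.285 m, 1.50 m; V_B = Σ kqᵢ/rᵢ = -222 V.
ΔV = V_B − V_A = 342 V.
W_field = −qΔV = −(-4.88×10⁻⁹ C)(342 V) = 1.67×10⁻⁶ J.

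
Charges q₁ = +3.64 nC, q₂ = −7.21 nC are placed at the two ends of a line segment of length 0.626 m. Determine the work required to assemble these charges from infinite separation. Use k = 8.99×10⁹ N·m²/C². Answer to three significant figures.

The work to assemble the configuration equals its total potential energy, U = Σ kqᵢqⱼ/rᵢⱼ over all pairs.
The separation is r = 0.626 m.
U = (-3.77×10⁻⁷) = -3.77×10⁻⁷ J.

-3.77×10⁻⁷ J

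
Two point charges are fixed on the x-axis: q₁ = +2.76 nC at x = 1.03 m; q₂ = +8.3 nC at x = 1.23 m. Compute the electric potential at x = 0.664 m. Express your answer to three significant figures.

200 V

The total potential is the scalar sum of each charge's contribution, V = Σ kqᵢ/rᵢ.
Distances from the field point to each charge: r₁ = 0.366 m, r₂ = 0.566 m.
V = k[(2.76×10⁻⁹)/(0.366) + (8.30×10⁻⁹)/(0.566)] = 200 V.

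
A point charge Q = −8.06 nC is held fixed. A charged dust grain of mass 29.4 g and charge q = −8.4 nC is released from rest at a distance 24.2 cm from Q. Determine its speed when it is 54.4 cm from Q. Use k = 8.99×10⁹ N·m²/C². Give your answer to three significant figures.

Only the electrostatic force acts, so mechanical energy is conserved: ½mv² = U₁ − U₂ = kQq(1/r₁ − 1/r₂).
U₁ − U₂ = (8.99×10⁹ N·m²/C²)(-8.06×10⁻⁹ C)(-8.40×10⁻⁹ C)(1/0.242 − 1/0.544) = 1.40×10⁻⁶ J.
v = √(2·1.40×10⁻⁶/0.0294) = 9.75×10⁻³ m/s.

9.75×10⁻³ m/s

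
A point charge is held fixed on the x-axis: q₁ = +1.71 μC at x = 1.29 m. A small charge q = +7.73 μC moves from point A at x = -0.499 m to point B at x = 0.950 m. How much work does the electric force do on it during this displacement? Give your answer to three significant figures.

-0.283 J

The work done by the electric force is W_field = −ΔU = −q(V_B − V_A) = q(V_A − V_B).
At A: distance to the source charge is 1.79 m; V_A = kq₁/r = 8590 V.
At B: distance to the source charge is 0.340 m; V_B = kq₁/r = 4.52×10⁴ V.
ΔV = V_B − V_A = 3.66×10⁴ V.
W_field = −qΔV = −(7.73×10⁻⁶ C)(3.66×10⁴ V) = -0.283 J.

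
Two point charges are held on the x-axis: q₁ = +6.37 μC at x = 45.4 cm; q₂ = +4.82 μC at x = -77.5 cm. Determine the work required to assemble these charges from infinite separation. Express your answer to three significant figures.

0.225 J

The work to assemble the configuration equals its total potential energy, U = Σ kqᵢqⱼ/rᵢⱼ over all pairs.
Pair separations: r₁₂ = 1.23 m.
U = (0.225) = 0.225 J.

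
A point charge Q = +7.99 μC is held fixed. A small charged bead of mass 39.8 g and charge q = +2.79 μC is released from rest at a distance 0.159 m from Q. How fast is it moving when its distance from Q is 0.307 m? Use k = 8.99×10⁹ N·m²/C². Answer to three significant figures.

Only the electrostatic force acts, so mechanical energy is conserved: ½mv² = U₁ − U₂ = kQq(1/r₁ − 1/r₂).
U₁ − U₂ = (8.99×10⁹ N·m²/C²)(7.99×10⁻⁶ C)(2.79×10⁻⁶ C)(1/0.159 − 1/0.307) = 0.608 J.
v = √(2·0.608/0.0398) = 5.53 m/s.

5.53 m/s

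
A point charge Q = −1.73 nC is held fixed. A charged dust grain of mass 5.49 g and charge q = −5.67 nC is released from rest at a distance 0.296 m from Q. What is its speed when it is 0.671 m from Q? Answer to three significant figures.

Only the electrostatic force acts, so mechanical energy is conserved: ½mv² = U₁ − U₂ = kQq(1/r₁ − 1/r₂).
U₁ − U₂ = (8.99×10⁹ N·m²/C²)(-1.73×10⁻⁹ C)(-5.67×10⁻⁹ C)(1/0.296 − 1/0.671) = 1.66×10⁻⁷ J.
v = √(2·1.66×10⁻⁷/5.49×10⁻³) = 7.79×10⁻³ m/s.

7.79×10⁻³ m/s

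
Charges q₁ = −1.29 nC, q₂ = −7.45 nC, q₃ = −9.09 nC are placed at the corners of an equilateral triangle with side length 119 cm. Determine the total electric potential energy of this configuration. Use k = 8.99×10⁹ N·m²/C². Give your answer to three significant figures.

6.73×10⁻⁷ J

The work to assemble the configuration equals its total potential energy, U = Σ kqᵢqⱼ/rᵢⱼ over all pairs.
All three pair separations equal the side length, 1.19 m.
U = (7.26×10⁻⁸) + (8.86×10⁻⁸) + (5.12×10⁻⁷) = 6.73×10⁻⁷ J.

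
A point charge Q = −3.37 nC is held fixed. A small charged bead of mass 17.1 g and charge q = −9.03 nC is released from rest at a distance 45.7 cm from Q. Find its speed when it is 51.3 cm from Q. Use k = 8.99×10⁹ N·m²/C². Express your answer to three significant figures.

Only the electrostatic force acts, so mechanical energy is conserved: ½mv² = U₁ − U₂ = kQq(1/r₁ − 1/r₂).
U₁ − U₂ = (8.99×10⁹ N·m²/C²)(-3.37×10⁻⁹ C)(-9.03×10⁻⁹ C)(1/0.457 − 1/0.513) = 6.53×10⁻⁸ J.
v = √(2·6.53×10⁻⁸/0.0171) = 2.76×10⁻³ m/s.

2.76×10⁻³ m/s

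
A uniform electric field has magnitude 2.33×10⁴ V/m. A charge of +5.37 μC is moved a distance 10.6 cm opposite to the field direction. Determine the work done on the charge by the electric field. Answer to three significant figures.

The potential change for a displacement 10.6 cm opposite to the field direction is ΔV = +Ed = 2470 V.
W_field = −qΔV = -0.0133 J.

-0.0133 J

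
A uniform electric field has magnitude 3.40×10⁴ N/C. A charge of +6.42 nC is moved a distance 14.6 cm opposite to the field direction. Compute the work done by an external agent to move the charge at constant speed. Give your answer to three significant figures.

3.19×10⁻⁵ J

The potential change for a displacement 14.6 cm opposite to the field direction is ΔV = +Ed = 4960 V.
W_ext = qΔV = 3.19×10⁻⁵ J.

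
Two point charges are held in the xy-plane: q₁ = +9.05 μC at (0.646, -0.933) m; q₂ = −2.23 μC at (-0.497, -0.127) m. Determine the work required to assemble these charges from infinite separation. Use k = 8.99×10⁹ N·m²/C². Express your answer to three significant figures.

The work to assemble the configuration equals its total potential energy, U = Σ kqᵢqⱼ/rᵢⱼ over all pairs.
Pair separations: r₁₂ = 1.40 m.
U = (-0.130) = -0.130 J.

-0.130 J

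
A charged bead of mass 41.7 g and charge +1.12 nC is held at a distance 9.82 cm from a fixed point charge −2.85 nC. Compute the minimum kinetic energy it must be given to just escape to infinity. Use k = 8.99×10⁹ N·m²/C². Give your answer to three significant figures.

2.92×10⁻⁷ J

To just escape, total mechanical energy must reach zero at infinity: ½mv²_min + U = 0, so ½mv²_min = −U = |kQq|/r.
|U| = |kQq|/r = (8.99×10⁹ N·m²/C²)(2.85×10⁻⁹)(1.12×10⁻⁹)/(0.0982) = 2.92×10⁻⁷ J.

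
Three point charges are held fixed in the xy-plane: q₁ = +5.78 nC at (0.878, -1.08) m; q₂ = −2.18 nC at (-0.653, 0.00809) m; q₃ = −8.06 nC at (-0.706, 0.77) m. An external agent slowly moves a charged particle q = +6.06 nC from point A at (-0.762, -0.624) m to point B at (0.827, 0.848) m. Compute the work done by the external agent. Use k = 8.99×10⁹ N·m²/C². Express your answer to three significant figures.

For quasistatic motion the external work equals the change in potential energy: W_ext = qΔV = q(V_B − V_A).
At A: distances to the source charges are 1.70 m, 0.641 m, 1.40 m; V_A = Σ kqᵢ/rᵢ = -52.0 V.
At B: distances to the source charges are 1.93 m, 1.70 m, 1.53 m; V_B = Σ kqᵢ/rᵢ = -31.8 V.
ΔV = V_B − V_A = 20.2 V.
W_ext = qΔV = (6.06×10⁻⁹ C)(20.2 V) = 1.22×10⁻⁷ J.

1.22×10⁻⁷ J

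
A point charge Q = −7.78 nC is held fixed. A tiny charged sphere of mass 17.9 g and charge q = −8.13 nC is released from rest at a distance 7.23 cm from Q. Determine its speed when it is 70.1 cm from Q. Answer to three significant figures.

0.0281 m/s

Only the electrostatic force acts, so mechanical energy is conserved: ½mv² = U₁ − U₂ = kQq(1/r₁ − 1/r₂).
U₁ − U₂ = (8.99×10⁹ N·m²/C²)(-7.78×10⁻⁹ C)(-8.13×10⁻⁹ C)(1/0.0723 − 1/0.701) = 7.05×10⁻⁶ J.
v = √(2·7.05×10⁻⁶/0.0179) = 0.0281 m/s.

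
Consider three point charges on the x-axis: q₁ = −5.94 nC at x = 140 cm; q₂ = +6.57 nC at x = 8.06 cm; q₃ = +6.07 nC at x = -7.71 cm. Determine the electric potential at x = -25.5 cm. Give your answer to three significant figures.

450 V

Electric potential is a scalar, so the contributions from each charge add algebraically: V = Σ kqᵢ/rᵢ.
Distances from the field point to each charge: r₁ = 1.65 m, r₂ = 0.336 m, r₃ = 0.178 m.
V = k[(-5.94×10⁻⁹)/(1.65) + (6.57×10⁻⁹)/(0.336) + (6.07×10⁻⁹)/(0.178)] = 450 V.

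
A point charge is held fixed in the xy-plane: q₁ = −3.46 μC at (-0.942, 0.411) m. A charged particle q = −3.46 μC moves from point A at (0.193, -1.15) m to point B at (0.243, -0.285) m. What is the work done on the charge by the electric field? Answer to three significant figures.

The work done by the electric force is W_field = −ΔU = −q(V_B − V_A) = q(V_A − V_B).
At A: distance to the source charge is 1.93 m; V_A = kq₁/r = -1.61×10⁴ V.
At B: distance to the source charge is 1.37 m; V_B = kq₁/r = -2.26×10⁴ V.
ΔV = V_B − V_A = -6520 V.
W_field = −qΔV = −(-3.46×10⁻⁶ C)(-6520 V) = -0.0225 J.

-0.0225 J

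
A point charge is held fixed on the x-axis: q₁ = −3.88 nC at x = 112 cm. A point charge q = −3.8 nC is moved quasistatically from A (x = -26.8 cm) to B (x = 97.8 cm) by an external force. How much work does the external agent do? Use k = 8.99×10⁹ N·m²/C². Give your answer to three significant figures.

For quasistatic motion the external work equals the change in potential energy: W_ext = qΔV = q(V_B − V_A).
At A: distance to the source charge is 1.39 m; V_A = kq₁/r = -25.1 V.
At B: distance to the source charge is 0.142 m; V_B = kq₁/r = -246 V.
ΔV = V_B − V_A = -221 V.
W_ext = qΔV = (-3.80×10⁻⁹ C)(-221 V) = 8.38×10⁻⁷ J.

8.38×10⁻⁷ J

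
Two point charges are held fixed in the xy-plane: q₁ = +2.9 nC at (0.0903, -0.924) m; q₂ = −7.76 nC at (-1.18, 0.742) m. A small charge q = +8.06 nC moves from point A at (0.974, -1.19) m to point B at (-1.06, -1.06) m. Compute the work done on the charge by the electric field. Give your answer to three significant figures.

The work done by the electric force is W_field = −ΔU = −q(V_B − V_A) = q(V_A − V_B).
At A: distances to the source charges are 0.923 m, 2.89 m; V_A = Σ kqᵢ/rᵢ = 4.14 V.
At B: distances to the source charges are 1.16 m, 1.81 m; V_B = Σ kqᵢ/rᵢ = -16.1 V.
ΔV = V_B − V_A = -20.3 V.
W_field = −qΔV = −(8.06×10⁻⁹ C)(-20.3 V) = 1.63×10⁻⁷ J.

1.63×10⁻⁷ J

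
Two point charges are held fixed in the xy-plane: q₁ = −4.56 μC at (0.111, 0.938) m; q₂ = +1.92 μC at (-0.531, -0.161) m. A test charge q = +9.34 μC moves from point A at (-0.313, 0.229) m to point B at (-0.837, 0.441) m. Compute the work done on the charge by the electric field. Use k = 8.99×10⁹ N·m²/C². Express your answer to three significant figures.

0.0163 J

The work done by the electric force is W_field = −ΔU = −q(V_B − V_A) = q(V_A − V_B).
At A: distances to the source charges are 0.826 m, 0.447 m; V_A = Σ kqᵢ/rᵢ = -1.10×10⁴ V.
At B: distances to the source charges are 1.07 m, 0.675 m; V_B = Σ kqᵢ/rᵢ = -1.27×10⁴ V.
ΔV = V_B − V_A = -1750 V.
W_field = −qΔV = −(9.34×10⁻⁶ C)(-1750 V) = 0.0163 J.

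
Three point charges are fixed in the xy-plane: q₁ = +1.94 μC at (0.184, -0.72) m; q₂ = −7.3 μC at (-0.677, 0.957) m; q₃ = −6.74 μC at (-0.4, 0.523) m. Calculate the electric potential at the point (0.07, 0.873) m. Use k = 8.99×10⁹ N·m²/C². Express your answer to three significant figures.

-1.80×10⁵ V

The total potential is the scalar sum of each charge's contribution, V = Σ kqᵢ/rᵢ.
Distances from the field point to each charge: r₁ = 1.60 m, r₂ = 0.752 m, r₃ = 0.586 m.
V = k[(1.94×10⁻⁶)/(1.60) + (-7.30×10⁻⁶)/(0.752) + (-6.74×10⁻⁶)/(0.586)] = -1.80×10⁵ V.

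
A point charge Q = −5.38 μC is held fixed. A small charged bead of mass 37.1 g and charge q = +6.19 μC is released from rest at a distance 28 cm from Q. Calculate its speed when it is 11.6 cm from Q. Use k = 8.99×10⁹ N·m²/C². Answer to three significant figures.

Only the electrostatic force acts, so mechanical energy is conserved: ½mv² = U₁ − U₂ = kQq(1/r₁ − 1/r₂).
U₁ − U₂ = (8.99×10⁹ N·m²/C²)(-5.38×10⁻⁶ C)(6.19×10⁻⁶ C)(1/0.280 − 1/0.116) = 1.51 J.
v = √(2·1.51/0.0371) = 9.03 m/s.

9.03 m/s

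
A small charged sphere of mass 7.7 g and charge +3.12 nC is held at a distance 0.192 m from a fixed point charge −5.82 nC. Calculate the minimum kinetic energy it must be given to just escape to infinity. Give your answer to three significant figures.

To just escape, total mechanical energy must reach zero at infinity: ½mv²_min + U = 0, so ½mv²_min = −U = |kQq|/r.
|U| = |kQq|/r = (8.99×10⁹ N·m²/C²)(5.82×10⁻⁹)(3.12×10⁻⁹)/(0.192) = 8.50×10⁻⁷ J.

8.50×10⁻⁷ J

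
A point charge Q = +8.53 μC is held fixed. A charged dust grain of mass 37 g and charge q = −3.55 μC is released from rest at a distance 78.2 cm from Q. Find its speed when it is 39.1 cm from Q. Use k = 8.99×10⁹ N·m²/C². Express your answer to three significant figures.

Only the electrostatic force acts, so mechanical energy is conserved: ½mv² = U₁ − U₂ = kQq(1/r₁ − 1/r₂).
U₁ − U₂ = (8.99×10⁹ N·m²/C²)(8.53×10⁻⁶ C)(-3.55×10⁻⁶ C)(1/0.782 − 1/0.391) = 0.348 J.
v = √(2·0.348/0.0370) = 4.34 m/s.

4.34 m/s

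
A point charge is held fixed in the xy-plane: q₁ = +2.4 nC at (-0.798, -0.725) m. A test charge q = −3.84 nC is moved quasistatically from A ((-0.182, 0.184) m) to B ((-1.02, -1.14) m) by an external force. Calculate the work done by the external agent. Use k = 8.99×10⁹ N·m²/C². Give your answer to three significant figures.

For quasistatic motion the external work equals the change in potential energy: W_ext = qΔV = q(V_B − V_A).
At A: distance to the source charge is 1.10 m; V_A = kq₁/r = 19.6 V.
At B: distance to the source charge is 0.471 m; V_B = kq₁/r = 45.8 V.
ΔV = V_B − V_A = 26.2 V.
W_ext = qΔV = (-3.84×10⁻⁹ C)(26.2 V) = -1.01×10⁻⁷ J.

-1.01×10⁻⁷ J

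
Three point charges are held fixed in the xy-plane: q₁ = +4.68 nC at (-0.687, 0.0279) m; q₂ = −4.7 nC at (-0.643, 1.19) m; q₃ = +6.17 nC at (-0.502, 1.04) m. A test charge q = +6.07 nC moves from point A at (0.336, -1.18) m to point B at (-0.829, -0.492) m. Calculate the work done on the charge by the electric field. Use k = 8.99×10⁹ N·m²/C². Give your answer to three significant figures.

The work done by the electric force is W_field = −ΔU = −q(V_B − V_A) = q(V_A − V_B).
At A: distances to the source charges are 1.58 m, 2.56 m, 2.37 m; V_A = Σ kqᵢ/rᵢ = 33.5 V.
At B: distances to the source charges are 0.539 m, 1.69 m, 1.57 m; V_B = Σ kqᵢ/rᵢ = 88.5 V.
ΔV = V_B − V_A = 55.0 V.
W_field = −qΔV = −(6.07×10⁻⁹ C)(55.0 V) = -3.34×10⁻⁷ J.

-3.34×10⁻⁷ J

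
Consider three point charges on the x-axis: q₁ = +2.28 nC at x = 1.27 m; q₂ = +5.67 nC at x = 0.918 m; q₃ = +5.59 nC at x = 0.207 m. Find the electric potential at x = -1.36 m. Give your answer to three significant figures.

Electric potential is a scalar, so the contributions from each charge add algebraically: V = Σ kqᵢ/rᵢ.
Distances from the field point to each charge: r₁ = 2.63 m, r₂ = 2.28 m, r₃ = 1.57 m.
V = k[(2.28×10⁻⁹)/(2.63) + (5.67×10⁻⁹)/(2.28) + (5.59×10⁻⁹)/(1.57)] = 62.2 V.

62.2 V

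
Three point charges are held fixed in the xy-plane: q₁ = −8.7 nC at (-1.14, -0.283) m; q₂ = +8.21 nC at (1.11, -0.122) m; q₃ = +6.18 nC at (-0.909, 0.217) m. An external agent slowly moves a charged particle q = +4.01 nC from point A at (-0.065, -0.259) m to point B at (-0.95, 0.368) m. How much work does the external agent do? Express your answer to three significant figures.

For quasistatic motion the external work equals the change in potential energy: W_ext = qΔV = q(V_B − V_A).
At A: distances to the source charges are 1.08 m, 1.18 m, 0.969 m; V_A = Σ kqᵢ/rᵢ = 47.0 V.
At B: distances to the source charges are 0.678 m, 2.12 m, 0.156 m; V_B = Σ kqᵢ/rᵢ = 275 V.
ΔV = V_B − V_A = 228 V.
W_ext = qΔV = (4.01×10⁻⁹ C)(228 V) = 9.13×10⁻⁷ J.

9.13×10⁻⁷ J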